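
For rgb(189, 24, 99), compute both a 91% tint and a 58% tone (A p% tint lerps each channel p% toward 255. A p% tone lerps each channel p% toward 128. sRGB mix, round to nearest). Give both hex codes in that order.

91% tint:
  R: 189 + 0.91×(255−189) = 189 + 60.06 = 249.06 → 249
  G: 24 + 0.91×(255−24) = 24 + 210.21 = 234.21 → 234
  B: 99 + 0.91×(255−99) = 99 + 141.96 = 240.96 → 241
  → #F9EAF1
58% tone:
  R: 189 − 35.38 = 153.62 → 154
  G: 24 + 0.58×(128−24) = 24 + 60.32 = 84.32 → 84
  B: 99 + 0.58×(128−99) = 99 + 16.82 = 115.82 → 116
  → #9A5474

#F9EAF1, #9A5474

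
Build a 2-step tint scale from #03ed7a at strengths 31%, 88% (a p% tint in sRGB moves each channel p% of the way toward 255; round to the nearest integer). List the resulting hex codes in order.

#03ed7a is rgb(3, 237, 122).
31%: (3 + 78.12 = 81.12→81, 237 + 5.58 = 242.58→243, 122 + 41.23 = 163.23→163) → #51f3a3
88%: (3 + 221.76 = 224.76→225, 237 + 15.84 = 252.84→253, 122 + 117.04 = 239.04→239) → #e1fdef

#51f3a3, #e1fdef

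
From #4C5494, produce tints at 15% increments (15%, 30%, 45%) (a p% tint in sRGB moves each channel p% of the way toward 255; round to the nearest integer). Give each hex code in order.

#4C5494 is rgb(76, 84, 148).
15%: (76 + 26.85 = 102.85→103, 84 + 25.65 = 109.65→110, 148 + 16.05 = 164.05→164) → #676EA4
30%: (76 + 53.7 = 129.7→130, 84 + 51.3 = 135.3→135, 148 + 32.1 = 180.1→180) → #8287B4
45%: (76 + 80.55 = 156.55→157, 84 + 76.95 = 160.95→161, 148 + 48.15 = 196.15→196) → #9DA1C4

#676EA4, #8287B4, #9DA1C4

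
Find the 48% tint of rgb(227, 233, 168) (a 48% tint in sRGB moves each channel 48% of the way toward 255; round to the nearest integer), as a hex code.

#F0F4D2

A 48% tint moves each channel 48% toward 255:
  R: 227 + 13.44 = 240.44 → 240
  G: 233 + 10.56 = 243.56 → 244
  B: 168 + 41.76 = 209.76 → 210
rgb(240, 244, 210) = #F0F4D2.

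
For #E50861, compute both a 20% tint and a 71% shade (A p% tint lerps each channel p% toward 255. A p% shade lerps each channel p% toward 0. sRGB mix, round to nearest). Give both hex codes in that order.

#EA3981, #42021C

#E50861 is rgb(229, 8, 97).
20% tint:
  R: 229 + 5.2 = 234.2 → 234
  G: 8 + 0.2×(255−8) = 8 + 49.4 = 57.4 → 57
  B: 97 + 31.6 = 128.6 → 129
  → #EA3981
71% shade:
  R: 229 + 0.71×(0−229) = 229 − 162.59 = 66.41 → 66
  G: 8 − 5.68 = 2.32 → 2
  B: 97 + 0.71×(0−97) = 97 − 68.87 = 28.13 → 28
  → #42021C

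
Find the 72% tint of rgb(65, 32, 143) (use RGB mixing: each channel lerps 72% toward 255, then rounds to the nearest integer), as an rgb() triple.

A 72% tint moves each channel 72% toward 255:
  R: 65 + 0.72×(255−65) = 65 + 136.8 = 201.8 → 202
  G: 32 + 160.56 = 192.56 → 193
  B: 143 + 0.72×(255−143) = 143 + 80.64 = 223.64 → 224

rgb(202, 193, 224)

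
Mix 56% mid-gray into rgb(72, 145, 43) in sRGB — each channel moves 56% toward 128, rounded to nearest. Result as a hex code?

#67875b

Per channel, c → c + 0.56(128 − c):
  R: 72 + 31.36 = 103.36 → 103
  G: 145 + 0.56×(128−145) = 145 − 9.52 = 135.48 → 135
  B: 43 + 0.56×(128−43) = 43 + 47.6 = 90.6 → 91
rgb(103, 135, 91) = #67875b.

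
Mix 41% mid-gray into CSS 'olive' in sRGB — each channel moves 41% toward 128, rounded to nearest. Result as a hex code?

CSS olive is rgb(128, 128, 0).
A 41% tone moves each channel 41% toward 128:
  R: 128 + 0.41×(128−128) = 128 + 0 = 128 → 128
  G: 128 + 0.41×(128−128) = 128 + 0 = 128 → 128
  B: 0 + 0.41×(128−0) = 0 + 52.48 = 52.48 → 52
rgb(128, 128, 52) = #808034.

#808034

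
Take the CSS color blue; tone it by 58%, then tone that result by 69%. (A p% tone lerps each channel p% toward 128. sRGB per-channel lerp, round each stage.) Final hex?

#6f6f90

CSS blue is rgb(0, 0, 255).
Lerp each channel 58% toward 128:
  R: 0 + 0.58×(128−0) = 0 + 74.24 = 74.24 → 74
  G: 0 + 0.58×(128−0) = 0 + 74.24 = 74.24 → 74
  B: 255 − 73.66 = 181.34 → 181
After the tone: rgb(74, 74, 181) = #4a4ab5.
Lerp each channel 69% toward 128:
  R: 74 + 37.26 = 111.26 → 111
  G: 74 + 37.26 = 111.26 → 111
  B: 181 + 0.69×(128−181) = 181 − 36.57 = 144.43 → 144
rgb(111, 111, 144) = #6f6f90.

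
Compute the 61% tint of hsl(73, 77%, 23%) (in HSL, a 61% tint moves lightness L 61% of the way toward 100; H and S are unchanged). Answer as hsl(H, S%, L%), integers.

hsl(73, 77%, 70%)

L moves 61% from 23 toward 100: 23 + 46.97 = 69.97 → 70.
H and S are unchanged.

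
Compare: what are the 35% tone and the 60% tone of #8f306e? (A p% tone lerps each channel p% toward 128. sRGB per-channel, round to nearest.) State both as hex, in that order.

#8f306e is rgb(143, 48, 110).
35% tone:
  R: 143 + 0.35×(128−143) = 143 − 5.25 = 137.75 → 138
  G: 48 + 0.35×(128−48) = 48 + 28 = 76 → 76
  B: 110 + 0.35×(128−110) = 110 + 6.3 = 116.3 → 116
  → #8a4c74
60% tone:
  R: 143 + 0.6×(128−143) = 143 − 9 = 134 → 134
  G: 48 + 48 = 96 → 96
  B: 110 + 0.6×(128−110) = 110 + 10.8 = 120.8 → 121
  → #866079

#8a4c74, #866079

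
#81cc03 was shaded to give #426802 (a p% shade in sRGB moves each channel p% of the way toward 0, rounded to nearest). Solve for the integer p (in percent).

#81cc03 is rgb(129, 204, 3); #426802 is rgb(66, 104, 2).
On the G channel (widest range): 104 ≈ 204 + (p/100)(0 − 204), so p ≈ 100×(104 − 204)/(0 − 204) = -10000/-204 = 49.02.
p = 49 reproduces all three channels after rounding.

49%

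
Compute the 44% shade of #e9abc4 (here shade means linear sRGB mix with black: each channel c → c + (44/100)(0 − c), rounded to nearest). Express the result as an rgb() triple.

rgb(130, 96, 110)

#e9abc4 is rgb(233, 171, 196).
A 44% shade moves each channel 44% toward 0:
  R: 233 + 0.44×(0−233) = 233 − 102.52 = 130.48 → 130
  G: 171 + 0.44×(0−171) = 171 − 75.24 = 95.76 → 96
  B: 196 + 0.44×(0−196) = 196 − 86.24 = 109.76 → 110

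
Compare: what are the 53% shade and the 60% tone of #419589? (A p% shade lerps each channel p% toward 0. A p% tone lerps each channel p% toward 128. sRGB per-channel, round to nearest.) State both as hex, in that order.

#419589 is rgb(65, 149, 137).
53% shade:
  R: 65 − 34.45 = 30.55 → 31
  G: 149 + 0.53×(0−149) = 149 − 78.97 = 70.03 → 70
  B: 137 − 72.61 = 64.39 → 64
  → #1f4640
60% tone:
  R: 65 + 0.6×(128−65) = 65 + 37.8 = 102.8 → 103
  G: 149 − 12.6 = 136.4 → 136
  B: 137 − 5.4 = 131.6 → 132
  → #678884

#1f4640, #678884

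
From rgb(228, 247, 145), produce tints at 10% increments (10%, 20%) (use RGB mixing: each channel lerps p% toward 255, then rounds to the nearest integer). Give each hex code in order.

#E7F89C, #E9F9A7

10%: (228 + 2.7 = 230.7→231, 247 + 0.8 = 247.8→248, 145 + 11 = 156→156) → #E7F89C
20%: (228 + 5.4 = 233.4→233, 247 + 1.6 = 248.6→249, 145 + 22 = 167→167) → #E9F9A7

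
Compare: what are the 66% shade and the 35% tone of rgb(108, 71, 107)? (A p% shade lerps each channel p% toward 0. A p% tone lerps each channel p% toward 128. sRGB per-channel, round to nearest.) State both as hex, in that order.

#251824, #735b72

66% shade:
  R: 108 + 0.66×(0−108) = 108 − 71.28 = 36.72 → 37
  G: 71 − 46.86 = 24.14 → 24
  B: 107 − 70.62 = 36.38 → 36
  → #251824
35% tone:
  R: 108 + 0.35×(128−108) = 108 + 7 = 115 → 115
  G: 71 + 0.35×(128−71) = 71 + 19.95 = 90.95 → 91
  B: 107 + 0.35×(128−107) = 107 + 7.35 = 114.35 → 114
  → #735b72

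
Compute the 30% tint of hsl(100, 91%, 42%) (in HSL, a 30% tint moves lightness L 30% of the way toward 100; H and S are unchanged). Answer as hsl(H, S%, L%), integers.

L moves 30% from 42 toward 100: 42 + 17.4 = 59.4 → 59.
H and S are unchanged.

hsl(100, 91%, 59%)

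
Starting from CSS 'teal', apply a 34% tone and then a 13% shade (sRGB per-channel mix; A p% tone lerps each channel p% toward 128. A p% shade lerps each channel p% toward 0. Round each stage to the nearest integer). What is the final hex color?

#266F6F

CSS teal is rgb(0, 128, 128).
A 34% tone moves each channel 34% toward 128:
  R: 0 + 0.34×(128−0) = 0 + 43.52 = 43.52 → 44
  G: 128 + 0.34×(128−128) = 128 + 0 = 128 → 128
  B: 128 + 0.34×(128−128) = 128 + 0 = 128 → 128
After the tone: rgb(44, 128, 128) = #2C8080.
Per channel, c → c + 0.13(0 − c):
  R: 44 − 5.72 = 38.28 → 38
  G: 128 + 0.13×(0−128) = 128 − 16.64 = 111.36 → 111
  B: 128 + 0.13×(0−128) = 128 − 16.64 = 111.36 → 111
rgb(38, 111, 111) = #266F6F.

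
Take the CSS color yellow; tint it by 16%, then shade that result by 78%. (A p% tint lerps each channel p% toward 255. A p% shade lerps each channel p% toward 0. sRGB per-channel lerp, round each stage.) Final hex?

#383809

CSS yellow is rgb(255, 255, 0).
A 16% tint moves each channel 16% toward 255:
  R: 255 + 0.16×(255−255) = 255 + 0 = 255 → 255
  G: 255 + 0.16×(255−255) = 255 + 0 = 255 → 255
  B: 0 + 40.8 = 40.8 → 41
After the tint: rgb(255, 255, 41) = #ffff29.
Lerp each channel 78% toward 0:
  R: 255 − 198.9 = 56.1 → 56
  G: 255 − 198.9 = 56.1 → 56
  B: 41 + 0.78×(0−41) = 41 − 31.98 = 9.02 → 9
rgb(56, 56, 9) = #383809.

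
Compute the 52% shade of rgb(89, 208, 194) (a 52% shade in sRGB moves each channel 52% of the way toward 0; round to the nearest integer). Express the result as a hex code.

Per channel, c → c + 0.52(0 − c):
  R: 89 − 46.28 = 42.72 → 43
  G: 208 − 108.16 = 99.84 → 100
  B: 194 − 100.88 = 93.12 → 93
rgb(43, 100, 93) = #2B645D.

#2B645D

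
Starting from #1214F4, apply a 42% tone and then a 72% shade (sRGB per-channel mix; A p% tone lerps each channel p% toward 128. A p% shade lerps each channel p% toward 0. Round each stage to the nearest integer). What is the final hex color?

#121237

#1214F4 is rgb(18, 20, 244).
Lerp each channel 42% toward 128:
  R: 18 + 0.42×(128−18) = 18 + 46.2 = 64.2 → 64
  G: 20 + 0.42×(128−20) = 20 + 45.36 = 65.36 → 65
  B: 244 + 0.42×(128−244) = 244 − 48.72 = 195.28 → 195
After the tone: rgb(64, 65, 195) = #4041C3.
A 72% shade moves each channel 72% toward 0:
  R: 64 − 46.08 = 17.92 → 18
  G: 65 + 0.72×(0−65) = 65 − 46.8 = 18.2 → 18
  B: 195 + 0.72×(0−195) = 195 − 140.4 = 54.6 → 55
rgb(18, 18, 55) = #121237.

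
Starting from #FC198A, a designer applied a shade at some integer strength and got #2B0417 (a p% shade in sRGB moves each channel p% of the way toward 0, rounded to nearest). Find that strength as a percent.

#FC198A is rgb(252, 25, 138); #2B0417 is rgb(43, 4, 23).
On the R channel (widest range): 43 ≈ 252 + (p/100)(0 − 252), so p ≈ 100×(43 − 252)/(0 − 252) = -20900/-252 = 82.94.
p = 83 reproduces all three channels after rounding.

83%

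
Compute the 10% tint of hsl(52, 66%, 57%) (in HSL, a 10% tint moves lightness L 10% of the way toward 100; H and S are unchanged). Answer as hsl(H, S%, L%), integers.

L moves 10% from 57 toward 100: 57 + 4.3 = 61.3 → 61.
H and S are unchanged.

hsl(52, 66%, 61%)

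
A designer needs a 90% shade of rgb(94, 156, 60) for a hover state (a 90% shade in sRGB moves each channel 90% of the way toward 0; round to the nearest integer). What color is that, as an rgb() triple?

rgb(9, 16, 6)

Lerp each channel 90% toward 0:
  R: 94 + 0.9×(0−94) = 94 − 84.6 = 9.4 → 9
  G: 156 + 0.9×(0−156) = 156 − 140.4 = 15.6 → 16
  B: 60 + 0.9×(0−60) = 60 − 54 = 6 → 6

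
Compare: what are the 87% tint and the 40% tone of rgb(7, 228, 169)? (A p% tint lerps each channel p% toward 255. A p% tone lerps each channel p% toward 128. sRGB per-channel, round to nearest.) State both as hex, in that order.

87% tint:
  R: 7 + 0.87×(255−7) = 7 + 215.76 = 222.76 → 223
  G: 228 + 0.87×(255−228) = 228 + 23.49 = 251.49 → 251
  B: 169 + 0.87×(255−169) = 169 + 74.82 = 243.82 → 244
  → #dffbf4
40% tone:
  R: 7 + 0.4×(128−7) = 7 + 48.4 = 55.4 → 55
  G: 228 − 40 = 188 → 188
  B: 169 + 0.4×(128−169) = 169 − 16.4 = 152.6 → 153
  → #37bc99

#dffbf4, #37bc99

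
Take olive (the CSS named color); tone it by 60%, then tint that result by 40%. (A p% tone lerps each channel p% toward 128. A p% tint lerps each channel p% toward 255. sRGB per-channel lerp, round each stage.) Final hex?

#B3B394

CSS olive is rgb(128, 128, 0).
A 60% tone moves each channel 60% toward 128:
  R: 128 + 0.6×(128−128) = 128 + 0 = 128 → 128
  G: 128 + 0.6×(128−128) = 128 + 0 = 128 → 128
  B: 0 + 76.8 = 76.8 → 77
After the tone: rgb(128, 128, 77) = #80804D.
Per channel, c → c + 0.4(255 − c):
  R: 128 + 50.8 = 178.8 → 179
  G: 128 + 0.4×(255−128) = 128 + 50.8 = 178.8 → 179
  B: 77 + 71.2 = 148.2 → 148
rgb(179, 179, 148) = #B3B394.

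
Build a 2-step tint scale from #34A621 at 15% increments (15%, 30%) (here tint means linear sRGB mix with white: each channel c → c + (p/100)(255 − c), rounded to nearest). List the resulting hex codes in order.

#52B342, #71C164

#34A621 is rgb(52, 166, 33).
15%: (52 + 30.45 = 82.45→82, 166 + 13.35 = 179.35→179, 33 + 33.3 = 66.3→66) → #52B342
30%: (52 + 60.9 = 112.9→113, 166 + 26.7 = 192.7→193, 33 + 66.6 = 99.6→100) → #71C164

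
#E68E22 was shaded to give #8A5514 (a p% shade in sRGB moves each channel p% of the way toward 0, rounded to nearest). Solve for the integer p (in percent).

40%

#E68E22 is rgb(230, 142, 34); #8A5514 is rgb(138, 85, 20).
On the R channel (widest range): 138 ≈ 230 + (p/100)(0 − 230), so p ≈ 100×(138 − 230)/(0 − 230) = -9200/-230 = 40.00.
p = 40 reproduces all three channels after rounding.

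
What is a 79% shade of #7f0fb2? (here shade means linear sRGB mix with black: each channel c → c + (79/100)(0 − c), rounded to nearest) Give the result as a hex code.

#7f0fb2 is rgb(127, 15, 178).
A 79% shade moves each channel 79% toward 0:
  R: 127 + 0.79×(0−127) = 127 − 100.33 = 26.67 → 27
  G: 15 + 0.79×(0−15) = 15 − 11.85 = 3.15 → 3
  B: 178 − 140.62 = 37.38 → 37
rgb(27, 3, 37) = #1b0325.

#1b0325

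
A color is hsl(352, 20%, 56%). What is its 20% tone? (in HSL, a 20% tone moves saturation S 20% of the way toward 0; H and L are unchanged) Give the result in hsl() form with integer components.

hsl(352, 16%, 56%)

S moves 20% from 20 toward 0: 20 − 4 = 16 → 16.
H and L are unchanged.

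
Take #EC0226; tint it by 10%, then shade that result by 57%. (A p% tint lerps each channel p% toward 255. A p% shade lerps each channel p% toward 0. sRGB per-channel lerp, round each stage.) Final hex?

#660C1A

#EC0226 is rgb(236, 2, 38).
A 10% tint moves each channel 10% toward 255:
  R: 236 + 0.1×(255−236) = 236 + 1.9 = 237.9 → 238
  G: 2 + 0.1×(255−2) = 2 + 25.3 = 27.3 → 27
  B: 38 + 0.1×(255−38) = 38 + 21.7 = 59.7 → 60
After the tint: rgb(238, 27, 60) = #EE1B3C.
Per channel, c → c + 0.57(0 − c):
  R: 238 − 135.66 = 102.34 → 102
  G: 27 + 0.57×(0−27) = 27 − 15.39 = 11.61 → 12
  B: 60 − 34.2 = 25.8 → 26
rgb(102, 12, 26) = #660C1A.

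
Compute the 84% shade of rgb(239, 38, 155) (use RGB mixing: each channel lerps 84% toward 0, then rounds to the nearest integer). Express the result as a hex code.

Per channel, c → c + 0.84(0 − c):
  R: 239 − 200.76 = 38.24 → 38
  G: 38 − 31.92 = 6.08 → 6
  B: 155 + 0.84×(0−155) = 155 − 130.2 = 24.8 → 25
rgb(38, 6, 25) = #260619.

#260619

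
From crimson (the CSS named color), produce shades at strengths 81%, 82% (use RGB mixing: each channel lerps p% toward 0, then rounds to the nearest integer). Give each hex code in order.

#2a040b, #28040b

CSS crimson is rgb(220, 20, 60).
81%: (220 − 178.2 = 41.8→42, 20 − 16.2 = 3.8→4, 60 − 48.6 = 11.4→11) → #2a040b
82%: (220 − 180.4 = 39.6→40, 20 − 16.4 = 3.6→4, 60 − 49.2 = 10.8→11) → #28040b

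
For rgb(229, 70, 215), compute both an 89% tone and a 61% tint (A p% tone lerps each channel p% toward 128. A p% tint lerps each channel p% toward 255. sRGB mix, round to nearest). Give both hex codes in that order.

#8b7a8a, #f5b7ef

89% tone:
  R: 229 − 89.89 = 139.11 → 139
  G: 70 + 0.89×(128−70) = 70 + 51.62 = 121.62 → 122
  B: 215 − 77.43 = 137.57 → 138
  → #8b7a8a
61% tint:
  R: 229 + 15.86 = 244.86 → 245
  G: 70 + 0.61×(255−70) = 70 + 112.85 = 182.85 → 183
  B: 215 + 0.61×(255−215) = 215 + 24.4 = 239.4 → 239
  → #f5b7ef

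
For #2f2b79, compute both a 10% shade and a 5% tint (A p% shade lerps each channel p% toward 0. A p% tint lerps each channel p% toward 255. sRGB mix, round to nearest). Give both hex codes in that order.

#2f2b79 is rgb(47, 43, 121).
10% shade:
  R: 47 + 0.1×(0−47) = 47 − 4.7 = 42.3 → 42
  G: 43 + 0.1×(0−43) = 43 − 4.3 = 38.7 → 39
  B: 121 + 0.1×(0−121) = 121 − 12.1 = 108.9 → 109
  → #2a276d
5% tint:
  R: 47 + 10.4 = 57.4 → 57
  G: 43 + 0.05×(255−43) = 43 + 10.6 = 53.6 → 54
  B: 121 + 6.7 = 127.7 → 128
  → #393680

#2a276d, #393680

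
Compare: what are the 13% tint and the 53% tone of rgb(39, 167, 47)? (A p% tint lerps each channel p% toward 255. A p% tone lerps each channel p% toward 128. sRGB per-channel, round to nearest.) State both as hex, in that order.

#43b24a, #56925a

13% tint:
  R: 39 + 0.13×(255−39) = 39 + 28.08 = 67.08 → 67
  G: 167 + 0.13×(255−167) = 167 + 11.44 = 178.44 → 178
  B: 47 + 27.04 = 74.04 → 74
  → #43b24a
53% tone:
  R: 39 + 0.53×(128−39) = 39 + 47.17 = 86.17 → 86
  G: 167 + 0.53×(128−167) = 167 − 20.67 = 146.33 → 146
  B: 47 + 0.53×(128−47) = 47 + 42.93 = 89.93 → 90
  → #56925a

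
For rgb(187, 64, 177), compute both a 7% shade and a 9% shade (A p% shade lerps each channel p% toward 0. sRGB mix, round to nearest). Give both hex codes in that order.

#AE3CA5, #AA3AA1

7% shade:
  R: 187 + 0.07×(0−187) = 187 − 13.09 = 173.91 → 174
  G: 64 + 0.07×(0−64) = 64 − 4.48 = 59.52 → 60
  B: 177 + 0.07×(0−177) = 177 − 12.39 = 164.61 → 165
  → #AE3CA5
9% shade:
  R: 187 + 0.09×(0−187) = 187 − 16.83 = 170.17 → 170
  G: 64 − 5.76 = 58.24 → 58
  B: 177 − 15.93 = 161.07 → 161
  → #AA3AA1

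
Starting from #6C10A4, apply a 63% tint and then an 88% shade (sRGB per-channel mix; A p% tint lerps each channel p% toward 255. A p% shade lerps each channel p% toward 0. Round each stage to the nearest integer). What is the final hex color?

#6C10A4 is rgb(108, 16, 164).
Per channel, c → c + 0.63(255 − c):
  R: 108 + 92.61 = 200.61 → 201
  G: 16 + 150.57 = 166.57 → 167
  B: 164 + 0.63×(255−164) = 164 + 57.33 = 221.33 → 221
After the tint: rgb(201, 167, 221) = #C9A7DD.
Per channel, c → c + 0.88(0 − c):
  R: 201 − 176.88 = 24.12 → 24
  G: 167 − 146.96 = 20.04 → 20
  B: 221 − 194.48 = 26.52 → 27
rgb(24, 20, 27) = #18141B.

#18141B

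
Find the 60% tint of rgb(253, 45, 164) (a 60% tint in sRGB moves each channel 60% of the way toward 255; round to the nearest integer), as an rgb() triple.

rgb(254, 171, 219)

Lerp each channel 60% toward 255:
  R: 253 + 0.6×(255−253) = 253 + 1.2 = 254.2 → 254
  G: 45 + 0.6×(255−45) = 45 + 126 = 171 → 171
  B: 164 + 0.6×(255−164) = 164 + 54.6 = 218.6 → 219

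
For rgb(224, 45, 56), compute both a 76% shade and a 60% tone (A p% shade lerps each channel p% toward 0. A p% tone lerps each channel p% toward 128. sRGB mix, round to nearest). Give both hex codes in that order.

76% shade:
  R: 224 − 170.24 = 53.76 → 54
  G: 45 + 0.76×(0−45) = 45 − 34.2 = 10.8 → 11
  B: 56 + 0.76×(0−56) = 56 − 42.56 = 13.44 → 13
  → #360B0D
60% tone:
  R: 224 + 0.6×(128−224) = 224 − 57.6 = 166.4 → 166
  G: 45 + 0.6×(128−45) = 45 + 49.8 = 94.8 → 95
  B: 56 + 43.2 = 99.2 → 99
  → #A65F63

#360B0D, #A65F63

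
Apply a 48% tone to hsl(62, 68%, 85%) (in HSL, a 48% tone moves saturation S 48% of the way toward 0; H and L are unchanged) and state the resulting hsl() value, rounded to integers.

hsl(62, 35%, 85%)

S moves 48% from 68 toward 0: 68 − 32.64 = 35.36 → 35.
H and L are unchanged.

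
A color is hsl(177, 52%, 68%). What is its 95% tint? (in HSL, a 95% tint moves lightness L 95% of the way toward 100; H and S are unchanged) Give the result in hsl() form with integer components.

L moves 95% from 68 toward 100: 68 + 30.4 = 98.4 → 98.
H and S are unchanged.

hsl(177, 52%, 98%)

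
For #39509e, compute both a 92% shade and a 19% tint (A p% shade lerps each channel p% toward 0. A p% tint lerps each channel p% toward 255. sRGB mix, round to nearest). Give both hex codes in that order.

#05060d, #5f71b0

#39509e is rgb(57, 80, 158).
92% shade:
  R: 57 − 52.44 = 4.56 → 5
  G: 80 + 0.92×(0−80) = 80 − 73.6 = 6.4 → 6
  B: 158 + 0.92×(0−158) = 158 − 145.36 = 12.64 → 13
  → #05060d
19% tint:
  R: 57 + 0.19×(255−57) = 57 + 37.62 = 94.62 → 95
  G: 80 + 0.19×(255−80) = 80 + 33.25 = 113.25 → 113
  B: 158 + 18.43 = 176.43 → 176
  → #5f71b0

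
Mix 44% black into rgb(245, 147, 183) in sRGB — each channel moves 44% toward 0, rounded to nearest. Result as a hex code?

A 44% shade moves each channel 44% toward 0:
  R: 245 + 0.44×(0−245) = 245 − 107.8 = 137.2 → 137
  G: 147 + 0.44×(0−147) = 147 − 64.68 = 82.32 → 82
  B: 183 + 0.44×(0−183) = 183 − 80.52 = 102.48 → 102
rgb(137, 82, 102) = #895266.

#895266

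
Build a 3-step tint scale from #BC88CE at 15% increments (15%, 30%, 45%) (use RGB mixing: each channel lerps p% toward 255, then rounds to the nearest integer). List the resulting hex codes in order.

#BC88CE is rgb(188, 136, 206).
15%: (188 + 10.05 = 198.05→198, 136 + 17.85 = 153.85→154, 206 + 7.35 = 213.35→213) → #C69AD5
30%: (188 + 20.1 = 208.1→208, 136 + 35.7 = 171.7→172, 206 + 14.7 = 220.7→221) → #D0ACDD
45%: (188 + 30.15 = 218.15→218, 136 + 53.55 = 189.55→190, 206 + 22.05 = 228.05→228) → #DABEE4

#C69AD5, #D0ACDD, #DABEE4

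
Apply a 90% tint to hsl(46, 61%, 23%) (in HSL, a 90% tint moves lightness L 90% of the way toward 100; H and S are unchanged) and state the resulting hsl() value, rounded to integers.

L moves 90% from 23 toward 100: 23 + 69.3 = 92.3 → 92.
H and S are unchanged.

hsl(46, 61%, 92%)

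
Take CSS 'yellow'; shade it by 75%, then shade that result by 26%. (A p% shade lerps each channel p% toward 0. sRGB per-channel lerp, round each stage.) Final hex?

CSS yellow is rgb(255, 255, 0).
A 75% shade moves each channel 75% toward 0:
  R: 255 + 0.75×(0−255) = 255 − 191.25 = 63.75 → 64
  G: 255 + 0.75×(0−255) = 255 − 191.25 = 63.75 → 64
  B: 0 + 0 = 0 → 0
After the shade: rgb(64, 64, 0) = #404000.
Per channel, c → c + 0.26(0 − c):
  R: 64 − 16.64 = 47.36 → 47
  G: 64 − 16.64 = 47.36 → 47
  B: 0 + 0.26×(0−0) = 0 + 0 = 0 → 0
rgb(47, 47, 0) = #2F2F00.

#2F2F00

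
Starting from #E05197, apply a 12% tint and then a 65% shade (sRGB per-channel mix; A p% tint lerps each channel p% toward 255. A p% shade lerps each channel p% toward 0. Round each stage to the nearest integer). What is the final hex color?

#502439

#E05197 is rgb(224, 81, 151).
Per channel, c → c + 0.12(255 − c):
  R: 224 + 3.72 = 227.72 → 228
  G: 81 + 20.88 = 101.88 → 102
  B: 151 + 12.48 = 163.48 → 163
After the tint: rgb(228, 102, 163) = #E466A3.
A 65% shade moves each channel 65% toward 0:
  R: 228 − 148.2 = 79.8 → 80
  G: 102 + 0.65×(0−102) = 102 − 66.3 = 35.7 → 36
  B: 163 − 105.95 = 57.05 → 57
rgb(80, 36, 57) = #502439.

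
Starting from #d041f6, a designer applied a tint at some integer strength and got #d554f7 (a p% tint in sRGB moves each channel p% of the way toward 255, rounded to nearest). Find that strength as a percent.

#d041f6 is rgb(208, 65, 246); #d554f7 is rgb(213, 84, 247).
On the G channel (widest range): 84 ≈ 65 + (p/100)(255 − 65), so p ≈ 100×(84 − 65)/(255 − 65) = 1900/190 = 10.00.
p = 10 reproduces all three channels after rounding.

10%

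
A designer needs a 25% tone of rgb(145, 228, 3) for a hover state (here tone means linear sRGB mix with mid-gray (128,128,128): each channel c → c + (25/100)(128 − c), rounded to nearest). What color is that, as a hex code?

Per channel, c → c + 0.25(128 − c):
  R: 145 + 0.25×(128−145) = 145 − 4.25 = 140.75 → 141
  G: 228 + 0.25×(128−228) = 228 − 25 = 203 → 203
  B: 3 + 0.25×(128−3) = 3 + 31.25 = 34.25 → 34
rgb(141, 203, 34) = #8DCB22.

#8DCB22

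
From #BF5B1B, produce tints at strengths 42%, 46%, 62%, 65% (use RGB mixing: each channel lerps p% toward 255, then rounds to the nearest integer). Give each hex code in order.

#BF5B1B is rgb(191, 91, 27).
42%: (191 + 26.88 = 217.88→218, 91 + 68.88 = 159.88→160, 27 + 95.76 = 122.76→123) → #DAA07B
46%: (191 + 29.44 = 220.44→220, 91 + 75.44 = 166.44→166, 27 + 104.88 = 131.88→132) → #DCA684
62%: (191 + 39.68 = 230.68→231, 91 + 101.68 = 192.68→193, 27 + 141.36 = 168.36→168) → #E7C1A8
65%: (191 + 41.6 = 232.6→233, 91 + 106.6 = 197.6→198, 27 + 148.2 = 175.2→175) → #E9C6AF

#DAA07B, #DCA684, #E7C1A8, #E9C6AF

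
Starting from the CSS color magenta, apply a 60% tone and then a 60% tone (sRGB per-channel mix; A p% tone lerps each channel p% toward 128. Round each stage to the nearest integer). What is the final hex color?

#946C94

CSS magenta is rgb(255, 0, 255).
A 60% tone moves each channel 60% toward 128:
  R: 255 − 76.2 = 178.8 → 179
  G: 0 + 0.6×(128−0) = 0 + 76.8 = 76.8 → 77
  B: 255 + 0.6×(128−255) = 255 − 76.2 = 178.8 → 179
After the tone: rgb(179, 77, 179) = #B34DB3.
Lerp each channel 60% toward 128:
  R: 179 + 0.6×(128−179) = 179 − 30.6 = 148.4 → 148
  G: 77 + 30.6 = 107.6 → 108
  B: 179 + 0.6×(128−179) = 179 − 30.6 = 148.4 → 148
rgb(148, 108, 148) = #946C94.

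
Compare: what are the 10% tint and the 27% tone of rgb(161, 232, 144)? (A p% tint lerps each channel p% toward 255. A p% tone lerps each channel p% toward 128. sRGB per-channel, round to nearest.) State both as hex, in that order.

10% tint:
  R: 161 + 9.4 = 170.4 → 170
  G: 232 + 0.1×(255−232) = 232 + 2.3 = 234.3 → 234
  B: 144 + 11.1 = 155.1 → 155
  → #aaea9b
27% tone:
  R: 161 + 0.27×(128−161) = 161 − 8.91 = 152.09 → 152
  G: 232 + 0.27×(128−232) = 232 − 28.08 = 203.92 → 204
  B: 144 + 0.27×(128−144) = 144 − 4.32 = 139.68 → 140
  → #98cc8c

#aaea9b, #98cc8c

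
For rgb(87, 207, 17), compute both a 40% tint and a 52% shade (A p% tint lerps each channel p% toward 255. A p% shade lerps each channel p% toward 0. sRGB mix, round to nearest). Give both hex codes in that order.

40% tint:
  R: 87 + 0.4×(255−87) = 87 + 67.2 = 154.2 → 154
  G: 207 + 0.4×(255−207) = 207 + 19.2 = 226.2 → 226
  B: 17 + 0.4×(255−17) = 17 + 95.2 = 112.2 → 112
  → #9ae270
52% shade:
  R: 87 − 45.24 = 41.76 → 42
  G: 207 − 107.64 = 99.36 → 99
  B: 17 + 0.52×(0−17) = 17 − 8.84 = 8.16 → 8
  → #2a6308

#9ae270, #2a6308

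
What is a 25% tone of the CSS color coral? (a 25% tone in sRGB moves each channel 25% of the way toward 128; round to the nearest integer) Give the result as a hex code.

CSS coral is rgb(255, 127, 80).
Per channel, c → c + 0.25(128 − c):
  R: 255 − 31.75 = 223.25 → 223
  G: 127 + 0.25 = 127.25 → 127
  B: 80 + 12 = 92 → 92
rgb(223, 127, 92) = #DF7F5C.

#DF7F5C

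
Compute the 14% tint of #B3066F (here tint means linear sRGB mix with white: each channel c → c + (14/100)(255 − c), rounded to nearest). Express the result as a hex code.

#B3066F is rgb(179, 6, 111).
Per channel, c → c + 0.14(255 − c):
  R: 179 + 0.14×(255−179) = 179 + 10.64 = 189.64 → 190
  G: 6 + 34.86 = 40.86 → 41
  B: 111 + 0.14×(255−111) = 111 + 20.16 = 131.16 → 131
rgb(190, 41, 131) = #BE2983.

#BE2983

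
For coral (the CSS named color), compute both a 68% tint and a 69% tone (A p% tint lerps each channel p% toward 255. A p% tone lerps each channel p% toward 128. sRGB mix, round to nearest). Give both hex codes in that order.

CSS coral is rgb(255, 127, 80).
68% tint:
  R: 255 + 0.68×(255−255) = 255 + 0 = 255 → 255
  G: 127 + 0.68×(255−127) = 127 + 87.04 = 214.04 → 214
  B: 80 + 0.68×(255−80) = 80 + 119 = 199 → 199
  → #FFD6C7
69% tone:
  R: 255 + 0.69×(128−255) = 255 − 87.63 = 167.37 → 167
  G: 127 + 0.69×(128−127) = 127 + 0.69 = 127.69 → 128
  B: 80 + 33.12 = 113.12 → 113
  → #A78071

#FFD6C7, #A78071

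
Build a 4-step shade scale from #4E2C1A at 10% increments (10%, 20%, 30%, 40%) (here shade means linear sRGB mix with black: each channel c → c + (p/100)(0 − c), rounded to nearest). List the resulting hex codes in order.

#462817, #3E2315, #371F12, #2F1A10

#4E2C1A is rgb(78, 44, 26).
10%: (78 − 7.8 = 70.2→70, 44 − 4.4 = 39.6→40, 26 − 2.6 = 23.4→23) → #462817
20%: (78 − 15.6 = 62.4→62, 44 − 8.8 = 35.2→35, 26 − 5.2 = 20.8→21) → #3E2315
30%: (78 − 23.4 = 54.6→55, 44 − 13.2 = 30.8→31, 26 − 7.8 = 18.2→18) → #371F12
40%: (78 − 31.2 = 46.8→47, 44 − 17.6 = 26.4→26, 26 − 10.4 = 15.6→16) → #2F1A10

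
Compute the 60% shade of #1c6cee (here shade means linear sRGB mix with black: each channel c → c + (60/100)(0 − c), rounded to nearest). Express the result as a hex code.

#0b2b5f

#1c6cee is rgb(28, 108, 238).
A 60% shade moves each channel 60% toward 0:
  R: 28 − 16.8 = 11.2 → 11
  G: 108 − 64.8 = 43.2 → 43
  B: 238 + 0.6×(0−238) = 238 − 142.8 = 95.2 → 95
rgb(11, 43, 95) = #0b2b5f.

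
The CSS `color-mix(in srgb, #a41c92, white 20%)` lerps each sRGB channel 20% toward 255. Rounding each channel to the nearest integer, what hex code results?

#a41c92 is rgb(164, 28, 146).
Lerp each channel 20% toward 255:
  R: 164 + 18.2 = 182.2 → 182
  G: 28 + 0.2×(255−28) = 28 + 45.4 = 73.4 → 73
  B: 146 + 0.2×(255−146) = 146 + 21.8 = 167.8 → 168
rgb(182, 73, 168) = #b649a8.

#b649a8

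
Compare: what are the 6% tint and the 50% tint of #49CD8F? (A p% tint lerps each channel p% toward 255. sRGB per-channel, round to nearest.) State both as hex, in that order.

#54D096, #A4E6C7

#49CD8F is rgb(73, 205, 143).
6% tint:
  R: 73 + 0.06×(255−73) = 73 + 10.92 = 83.92 → 84
  G: 205 + 0.06×(255−205) = 205 + 3 = 208 → 208
  B: 143 + 0.06×(255−143) = 143 + 6.72 = 149.72 → 150
  → #54D096
50% tint:
  R: 73 + 0.5×(255−73) = 73 + 91 = 164 → 164
  G: 205 + 0.5×(255−205) = 205 + 25 = 230 → 230
  B: 143 + 56 = 199 → 199
  → #A4E6C7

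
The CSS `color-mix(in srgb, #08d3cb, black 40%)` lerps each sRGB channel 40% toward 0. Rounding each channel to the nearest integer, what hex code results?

#08d3cb is rgb(8, 211, 203).
Per channel, c → c + 0.4(0 − c):
  R: 8 − 3.2 = 4.8 → 5
  G: 211 − 84.4 = 126.6 → 127
  B: 203 + 0.4×(0−203) = 203 − 81.2 = 121.8 → 122
rgb(5, 127, 122) = #057f7a.

#057f7a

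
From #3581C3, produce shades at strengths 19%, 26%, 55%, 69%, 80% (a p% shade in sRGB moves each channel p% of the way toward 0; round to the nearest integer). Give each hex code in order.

#3581C3 is rgb(53, 129, 195).
19%: (53 − 10.07 = 42.93→43, 129 − 24.51 = 104.49→104, 195 − 37.05 = 157.95→158) → #2B689E
26%: (53 − 13.78 = 39.22→39, 129 − 33.54 = 95.46→95, 195 − 50.7 = 144.3→144) → #275F90
55%: (53 − 29.15 = 23.85→24, 129 − 70.95 = 58.05→58, 195 − 107.25 = 87.75→88) → #183A58
69%: (53 − 36.57 = 16.43→16, 129 − 89.01 = 39.99→40, 195 − 134.55 = 60.45→60) → #10283C
80%: (53 − 42.4 = 10.6→11, 129 − 103.2 = 25.8→26, 195 − 156 = 39→39) → #0B1A27

#2B689E, #275F90, #183A58, #10283C, #0B1A27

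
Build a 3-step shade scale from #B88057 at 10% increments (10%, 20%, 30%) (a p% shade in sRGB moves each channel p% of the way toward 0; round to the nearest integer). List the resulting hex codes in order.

#A6734E, #936646, #815A3D

#B88057 is rgb(184, 128, 87).
10%: (184 − 18.4 = 165.6→166, 128 − 12.8 = 115.2→115, 87 − 8.7 = 78.3→78) → #A6734E
20%: (184 − 36.8 = 147.2→147, 128 − 25.6 = 102.4→102, 87 − 17.4 = 69.6→70) → #936646
30%: (184 − 55.2 = 128.8→129, 128 − 38.4 = 89.6→90, 87 − 26.1 = 60.9→61) → #815A3D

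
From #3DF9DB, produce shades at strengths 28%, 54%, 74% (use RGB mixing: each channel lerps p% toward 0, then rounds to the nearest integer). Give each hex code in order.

#2CB39E, #1C7365, #104139

#3DF9DB is rgb(61, 249, 219).
28%: (61 − 17.08 = 43.92→44, 249 − 69.72 = 179.28→179, 219 − 61.32 = 157.68→158) → #2CB39E
54%: (61 − 32.94 = 28.06→28, 249 − 134.46 = 114.54→115, 219 − 118.26 = 100.74→101) → #1C7365
74%: (61 − 45.14 = 15.86→16, 249 − 184.26 = 64.74→65, 219 − 162.06 = 56.94→57) → #104139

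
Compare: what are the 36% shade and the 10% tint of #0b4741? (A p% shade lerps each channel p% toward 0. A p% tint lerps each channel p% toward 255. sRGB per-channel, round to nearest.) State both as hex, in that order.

#072d2a, #235954

#0b4741 is rgb(11, 71, 65).
36% shade:
  R: 11 − 3.96 = 7.04 → 7
  G: 71 − 25.56 = 45.44 → 45
  B: 65 + 0.36×(0−65) = 65 − 23.4 = 41.6 → 42
  → #072d2a
10% tint:
  R: 11 + 24.4 = 35.4 → 35
  G: 71 + 0.1×(255−71) = 71 + 18.4 = 89.4 → 89
  B: 65 + 19 = 84 → 84
  → #235954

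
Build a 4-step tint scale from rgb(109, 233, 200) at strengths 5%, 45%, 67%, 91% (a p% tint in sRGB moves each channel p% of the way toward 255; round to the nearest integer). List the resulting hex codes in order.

5%: (109 + 7.3 = 116.3→116, 233 + 1.1 = 234.1→234, 200 + 2.75 = 202.75→203) → #74eacb
45%: (109 + 65.7 = 174.7→175, 233 + 9.9 = 242.9→243, 200 + 24.75 = 224.75→225) → #aff3e1
67%: (109 + 97.82 = 206.82→207, 233 + 14.74 = 247.74→248, 200 + 36.85 = 236.85→237) → #cff8ed
91%: (109 + 132.86 = 241.86→242, 233 + 20.02 = 253.02→253, 200 + 50.05 = 250.05→250) → #f2fdfa

#74eacb, #aff3e1, #cff8ed, #f2fdfa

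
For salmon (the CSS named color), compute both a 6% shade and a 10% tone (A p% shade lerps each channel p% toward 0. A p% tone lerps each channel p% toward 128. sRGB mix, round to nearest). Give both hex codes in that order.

CSS salmon is rgb(250, 128, 114).
6% shade:
  R: 250 + 0.06×(0−250) = 250 − 15 = 235 → 235
  G: 128 + 0.06×(0−128) = 128 − 7.68 = 120.32 → 120
  B: 114 − 6.84 = 107.16 → 107
  → #EB786B
10% tone:
  R: 250 + 0.1×(128−250) = 250 − 12.2 = 237.8 → 238
  G: 128 + 0.1×(128−128) = 128 + 0 = 128 → 128
  B: 114 + 0.1×(128−114) = 114 + 1.4 = 115.4 → 115
  → #EE8073

#EB786B, #EE8073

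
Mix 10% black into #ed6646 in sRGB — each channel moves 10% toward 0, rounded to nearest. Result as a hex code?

#ed6646 is rgb(237, 102, 70).
Per channel, c → c + 0.1(0 − c):
  R: 237 − 23.7 = 213.3 → 213
  G: 102 + 0.1×(0−102) = 102 − 10.2 = 91.8 → 92
  B: 70 + 0.1×(0−70) = 70 − 7 = 63 → 63
rgb(213, 92, 63) = #d55c3f.

#d55c3f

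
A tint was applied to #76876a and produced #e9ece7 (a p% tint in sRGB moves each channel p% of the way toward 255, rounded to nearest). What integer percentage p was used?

#76876a is rgb(118, 135, 106); #e9ece7 is rgb(233, 236, 231).
On the B channel (widest range): 231 ≈ 106 + (p/100)(255 − 106), so p ≈ 100×(231 − 106)/(255 − 106) = 12500/149 = 83.89.
p = 84 reproduces all three channels after rounding.

84%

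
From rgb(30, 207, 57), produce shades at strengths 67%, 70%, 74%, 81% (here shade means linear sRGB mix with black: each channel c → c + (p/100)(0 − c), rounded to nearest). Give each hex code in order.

67%: (30 − 20.1 = 9.9→10, 207 − 138.69 = 68.31→68, 57 − 38.19 = 18.81→19) → #0a4413
70%: (30 − 21 = 9→9, 207 − 144.9 = 62.1→62, 57 − 39.9 = 17.1→17) → #093e11
74%: (30 − 22.2 = 7.8→8, 207 − 153.18 = 53.82→54, 57 − 42.18 = 14.82→15) → #08360f
81%: (30 − 24.3 = 5.7→6, 207 − 167.67 = 39.33→39, 57 − 46.17 = 10.83→11) → #06270b

#0a4413, #093e11, #08360f, #06270b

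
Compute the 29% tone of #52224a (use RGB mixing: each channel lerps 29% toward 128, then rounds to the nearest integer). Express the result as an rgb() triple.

#52224a is rgb(82, 34, 74).
Per channel, c → c + 0.29(128 − c):
  R: 82 + 0.29×(128−82) = 82 + 13.34 = 95.34 → 95
  G: 34 + 0.29×(128−34) = 34 + 27.26 = 61.26 → 61
  B: 74 + 0.29×(128−74) = 74 + 15.66 = 89.66 → 90

rgb(95, 61, 90)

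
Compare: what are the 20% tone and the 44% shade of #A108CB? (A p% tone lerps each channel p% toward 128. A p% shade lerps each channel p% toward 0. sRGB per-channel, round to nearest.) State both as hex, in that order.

#9A20BC, #5A0472

#A108CB is rgb(161, 8, 203).
20% tone:
  R: 161 − 6.6 = 154.4 → 154
  G: 8 + 0.2×(128−8) = 8 + 24 = 32 → 32
  B: 203 − 15 = 188 → 188
  → #9A20BC
44% shade:
  R: 161 + 0.44×(0−161) = 161 − 70.84 = 90.16 → 90
  G: 8 + 0.44×(0−8) = 8 − 3.52 = 4.48 → 4
  B: 203 − 89.32 = 113.68 → 114
  → #5A0472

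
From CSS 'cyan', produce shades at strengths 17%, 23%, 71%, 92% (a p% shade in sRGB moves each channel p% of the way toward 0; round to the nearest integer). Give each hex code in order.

CSS cyan is rgb(0, 255, 255).
17%: (0→0, 255 − 43.35 = 211.65→212, 255 − 43.35 = 211.65→212) → #00D4D4
23%: (0→0, 255 − 58.65 = 196.35→196, 255 − 58.65 = 196.35→196) → #00C4C4
71%: (0→0, 255 − 181.05 = 73.95→74, 255 − 181.05 = 73.95→74) → #004A4A
92%: (0→0, 255 − 234.6 = 20.4→20, 255 − 234.6 = 20.4→20) → #001414

#00D4D4, #00C4C4, #004A4A, #001414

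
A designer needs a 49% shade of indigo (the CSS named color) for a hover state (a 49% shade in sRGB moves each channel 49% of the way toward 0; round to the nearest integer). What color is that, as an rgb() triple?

CSS indigo is rgb(75, 0, 130).
Per channel, c → c + 0.49(0 − c):
  R: 75 − 36.75 = 38.25 → 38
  G: 0 + 0.49×(0−0) = 0 + 0 = 0 → 0
  B: 130 + 0.49×(0−130) = 130 − 63.7 = 66.3 → 66

rgb(38, 0, 66)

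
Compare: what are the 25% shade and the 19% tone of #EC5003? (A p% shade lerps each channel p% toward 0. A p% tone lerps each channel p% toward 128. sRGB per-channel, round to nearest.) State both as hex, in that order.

#B13C02, #D7591B

#EC5003 is rgb(236, 80, 3).
25% shade:
  R: 236 + 0.25×(0−236) = 236 − 59 = 177 → 177
  G: 80 − 20 = 60 → 60
  B: 3 + 0.25×(0−3) = 3 − 0.75 = 2.25 → 2
  → #B13C02
19% tone:
  R: 236 + 0.19×(128−236) = 236 − 20.52 = 215.48 → 215
  G: 80 + 0.19×(128−80) = 80 + 9.12 = 89.12 → 89
  B: 3 + 0.19×(128−3) = 3 + 23.75 = 26.75 → 27
  → #D7591B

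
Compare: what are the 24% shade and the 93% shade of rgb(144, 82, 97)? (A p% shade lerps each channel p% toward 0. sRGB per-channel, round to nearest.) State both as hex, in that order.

#6D3E4A, #0A0607

24% shade:
  R: 144 + 0.24×(0−144) = 144 − 34.56 = 109.44 → 109
  G: 82 + 0.24×(0−82) = 82 − 19.68 = 62.32 → 62
  B: 97 + 0.24×(0−97) = 97 − 23.28 = 73.72 → 74
  → #6D3E4A
93% shade:
  R: 144 − 133.92 = 10.08 → 10
  G: 82 − 76.26 = 5.74 → 6
  B: 97 + 0.93×(0−97) = 97 − 90.21 = 6.79 → 7
  → #0A0607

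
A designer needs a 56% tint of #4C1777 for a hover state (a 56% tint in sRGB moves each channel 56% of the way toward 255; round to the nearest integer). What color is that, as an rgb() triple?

#4C1777 is rgb(76, 23, 119).
Lerp each channel 56% toward 255:
  R: 76 + 100.24 = 176.24 → 176
  G: 23 + 129.92 = 152.92 → 153
  B: 119 + 76.16 = 195.16 → 195

rgb(176, 153, 195)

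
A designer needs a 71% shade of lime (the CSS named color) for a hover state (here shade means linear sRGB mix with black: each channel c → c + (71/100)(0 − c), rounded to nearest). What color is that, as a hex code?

CSS lime is rgb(0, 255, 0).
Per channel, c → c + 0.71(0 − c):
  R: 0 + 0.71×(0−0) = 0 + 0 = 0 → 0
  G: 255 + 0.71×(0−255) = 255 − 181.05 = 73.95 → 74
  B: 0 + 0.71×(0−0) = 0 + 0 = 0 → 0
rgb(0, 74, 0) = #004a00.

#004a00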